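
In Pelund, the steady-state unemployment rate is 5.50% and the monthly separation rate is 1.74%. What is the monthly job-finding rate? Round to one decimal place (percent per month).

Job-finding rate ≈ 29.9% per month.

From u* = s/(s+f): f = s·(1−u)/u.
f = 1.74 × (1 − 0.0550) / 0.0550 = 1.6443 / 0.0550 ≈ 29.9% per month.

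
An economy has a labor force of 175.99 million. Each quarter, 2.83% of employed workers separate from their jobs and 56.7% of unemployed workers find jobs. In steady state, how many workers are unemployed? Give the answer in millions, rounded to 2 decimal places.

About 8.37 million are unemployed in steady state.

Steady-state unemployment rate u* = s/(s+f) = 2.83/(2.83+56.7) = 0.047539.
Unemployed = u* × labor force = 0.047539 × 175.99 ≈ 8.37 million.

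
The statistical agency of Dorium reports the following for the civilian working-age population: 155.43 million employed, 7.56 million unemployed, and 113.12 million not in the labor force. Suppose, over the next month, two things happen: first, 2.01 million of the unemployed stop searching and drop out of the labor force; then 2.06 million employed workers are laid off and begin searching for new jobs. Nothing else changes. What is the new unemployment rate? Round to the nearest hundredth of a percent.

New unemployment rate ≈ 4.73%.

Initially, labor force = 155.43 + 7.56 = 162.99 million, so u = 7.56/162.99 = 4.64%.
After the first change, unemployed and labor force both fall by 2.01 → E = 155.43, U = 5.55, labor force = 160.98 million.
After the second change, employed falls and unemployed rises by 2.06; labor force unchanged → E = 153.37, U = 7.61, labor force = 160.98 million.
New unemployment rate = 7.61 / 160.98 = 4.73%.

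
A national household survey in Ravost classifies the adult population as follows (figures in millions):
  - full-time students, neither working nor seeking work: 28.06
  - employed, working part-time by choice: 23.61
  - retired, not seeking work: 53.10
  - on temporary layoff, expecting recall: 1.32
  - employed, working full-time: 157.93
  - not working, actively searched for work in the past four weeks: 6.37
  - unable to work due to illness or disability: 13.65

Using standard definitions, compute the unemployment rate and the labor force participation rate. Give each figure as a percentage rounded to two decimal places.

Unemployment rate ≈ 4.06%; labor force participation rate ≈ 66.62%.

Employed = 23.61 + 157.93 = 181.54 million.
Unemployed = 1.32 + 6.37 = 7.69 million (jobless and actively searching, or on temporary layoff).
Labor force = 181.54 + 7.69 = 189.23 million.
Not in labor force = 28.06 + 53.10 + 13.65 = 94.81 million (those not working and not actively searching are outside the labor force).
Civilian working-age population = 189.23 + 94.81 = 284.04 million.
Unemployment rate = 7.69 / 189.23 = 4.06%.
Labor force participation rate = 189.23 / 284.04 = 66.62%.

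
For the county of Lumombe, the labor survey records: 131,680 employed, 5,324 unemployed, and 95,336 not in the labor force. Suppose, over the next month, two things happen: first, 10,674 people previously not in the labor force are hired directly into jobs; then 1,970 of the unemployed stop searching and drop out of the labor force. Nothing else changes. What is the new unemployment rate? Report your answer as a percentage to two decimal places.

New unemployment rate ≈ 2.30%.

Initially, labor force = 131,680 + 5,324 = 137,004, so u = 5,324/137,004 = 3.89%.
After the first change, employed and labor force both rise by 10,674; unemployed unchanged → E = 142,354, U = 5,324, labor force = 147,678.
After the second change, unemployed and labor force both fall by 1,970 → E = 142,354, U = 3,354, labor force = 145,708.
New unemployment rate = 3,354 / 145,708 = 2.30%.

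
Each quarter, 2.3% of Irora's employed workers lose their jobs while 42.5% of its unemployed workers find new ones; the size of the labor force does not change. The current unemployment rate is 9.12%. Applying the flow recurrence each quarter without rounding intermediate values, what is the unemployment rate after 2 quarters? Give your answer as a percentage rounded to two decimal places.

With a fixed labor force, u_{t+1} = u_t + s·(1−u_t) − f·u_t = u_t·(1−s−f) + s.
Here 1−s−f = 0.552 and s = 0.023.
u_1 = 0.091200 × 0.552 + 0.023 = 0.073342.
u_2 = 0.073342 × 0.552 + 0.023 = 0.063485.

Unemployment rate after two quarters ≈ 6.35%.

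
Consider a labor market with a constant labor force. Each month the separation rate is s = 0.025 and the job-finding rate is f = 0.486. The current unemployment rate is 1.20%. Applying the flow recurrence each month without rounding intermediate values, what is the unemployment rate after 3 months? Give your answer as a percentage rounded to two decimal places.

With a fixed labor force, u_{t+1} = u_t + s·(1−u_t) − f·u_t = u_t·(1−s−f) + s.
Here 1−s−f = 0.489 and s = 0.025.
u_1 = 0.012000 × 0.489 + 0.025 = 0.030868.
u_2 = 0.030868 × 0.489 + 0.025 = 0.040094.
u_3 = 0.040094 × 0.489 + 0.025 = 0.044606.

Unemployment rate after three months ≈ 4.46%.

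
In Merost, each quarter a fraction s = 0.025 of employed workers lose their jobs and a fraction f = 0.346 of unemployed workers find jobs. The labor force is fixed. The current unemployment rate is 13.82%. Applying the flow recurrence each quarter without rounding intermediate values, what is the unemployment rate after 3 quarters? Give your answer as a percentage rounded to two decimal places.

With a fixed labor force, u_{t+1} = u_t + s·(1−u_t) − f·u_t = u_t·(1−s−f) + s.
Here 1−s−f = 0.629 and s = 0.025.
u_1 = 0.138200 × 0.629 + 0.025 = 0.111928.
u_2 = 0.111928 × 0.629 + 0.025 = 0.095403.
u_3 = 0.095403 × 0.629 + 0.025 = 0.085008.

Unemployment rate after three quarters ≈ 8.50%.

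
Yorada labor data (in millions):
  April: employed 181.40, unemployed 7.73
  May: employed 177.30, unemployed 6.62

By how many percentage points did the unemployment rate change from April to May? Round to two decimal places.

April: labor force = 181.40 + 7.73 = 189.13; u = 7.73/189.13 = 4.09%.
May: labor force = 177.30 + 6.62 = 183.92; u = 6.62/183.92 = 3.60%.
Change = 3.60% − 4.09% = −0.49 pp.

The unemployment rate changed by −0.49 percentage points.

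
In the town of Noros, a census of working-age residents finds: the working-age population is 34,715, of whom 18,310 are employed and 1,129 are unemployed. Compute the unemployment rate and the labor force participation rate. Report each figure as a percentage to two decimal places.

Unemployment rate ≈ 5.81%; labor force participation rate ≈ 56.00%.

Labor force = employed + unemployed = 18,310 + 1,129 = 19,439.
Unemployment rate = 1,129 / 19,439 = 5.81%.
Labor force participation rate = 19,439 / 34,715 = 56.00%.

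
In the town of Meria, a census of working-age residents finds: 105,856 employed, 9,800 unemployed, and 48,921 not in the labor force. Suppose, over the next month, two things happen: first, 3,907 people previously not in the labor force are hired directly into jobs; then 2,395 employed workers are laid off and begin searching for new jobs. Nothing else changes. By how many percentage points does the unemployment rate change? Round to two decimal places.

The unemployment rate changes by +1.73 percentage points.

Initially, labor force = 105,856 + 9,800 = 115,656, so u = 9,800/115,656 = 8.47%.
After the first change, employed and labor force both rise by 3,907; unemployed unchanged → E = 109,763, U = 9,800, labor force = 119,563.
After the second change, employed falls and unemployed rises by 2,395; labor force unchanged → E = 107,368, U = 12,195, labor force = 119,563.
New unemployment rate = 12,195 / 119,563 = 10.20%.
Change = 10.20% − 8.47% = +1.73 percentage points.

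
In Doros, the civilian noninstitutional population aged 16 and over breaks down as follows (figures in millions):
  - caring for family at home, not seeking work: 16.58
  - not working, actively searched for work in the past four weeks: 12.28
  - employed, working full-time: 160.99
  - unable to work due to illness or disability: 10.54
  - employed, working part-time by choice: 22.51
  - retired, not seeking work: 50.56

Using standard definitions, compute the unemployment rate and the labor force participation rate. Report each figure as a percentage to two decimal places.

Unemployment rate ≈ 6.27%; labor force participation rate ≈ 71.59%.

Employed = 160.99 + 22.51 = 183.50 million.
Unemployed = 12.28 million.
Labor force = 183.50 + 12.28 = 195.78 million.
Not in labor force = 16.58 + 10.54 + 50.56 = 77.68 million (those not working and not actively searching are outside the labor force).
Civilian working-age population = 195.78 + 77.68 = 273.46 million.
Unemployment rate = 12.28 / 195.78 = 6.27%.
Labor force participation rate = 195.78 / 273.46 = 71.59%.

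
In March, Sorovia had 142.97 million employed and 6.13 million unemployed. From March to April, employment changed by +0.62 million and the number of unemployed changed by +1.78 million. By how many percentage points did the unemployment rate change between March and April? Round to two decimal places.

March: labor force = 142.97 + 6.13 = 149.10; u = 6.13/149.10 = 4.11%.
April: labor force = 143.59 + 7.91 = 151.50; u = 7.91/151.50 = 5.22%.
Change = 5.22% − 4.11% = +1.11 pp.

The unemployment rate changed by +1.11 percentage points.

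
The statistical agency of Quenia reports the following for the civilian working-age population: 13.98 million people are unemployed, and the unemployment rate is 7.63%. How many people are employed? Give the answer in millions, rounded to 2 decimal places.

About 169.24 million are employed.

Labor force = U / u = 13.98 / 0.0763 ≈ 183.22 million.
Employed = labor force − unemployed = 183.22 − 13.98 = 169.24 million.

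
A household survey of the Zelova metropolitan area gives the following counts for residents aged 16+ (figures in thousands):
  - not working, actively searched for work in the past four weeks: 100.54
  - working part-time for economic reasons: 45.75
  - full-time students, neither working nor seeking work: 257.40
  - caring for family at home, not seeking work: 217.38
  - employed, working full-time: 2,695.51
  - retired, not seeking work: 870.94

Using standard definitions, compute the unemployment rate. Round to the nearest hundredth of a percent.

Unemployment rate ≈ 3.54%.

Employed = 45.75 + 2,695.51 = 2,741.26 thousand (anyone who worked, including part-time for economic reasons, counts as employed).
Unemployed = 100.54 thousand.
Labor force = 2,741.26 + 100.54 = 2,841.80 thousand.
Unemployment rate = 100.54 / 2,841.80 = 3.54%.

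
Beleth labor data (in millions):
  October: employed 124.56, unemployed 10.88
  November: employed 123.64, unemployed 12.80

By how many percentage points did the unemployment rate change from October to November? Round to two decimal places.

The unemployment rate changed by +1.35 percentage points.

October: labor force = 124.56 + 10.88 = 135.44; u = 10.88/135.44 = 8.03%.
November: labor force = 123.64 + 12.80 = 136.44; u = 12.80/136.44 = 9.38%.
Change = 9.38% − 8.03% = +1.35 pp.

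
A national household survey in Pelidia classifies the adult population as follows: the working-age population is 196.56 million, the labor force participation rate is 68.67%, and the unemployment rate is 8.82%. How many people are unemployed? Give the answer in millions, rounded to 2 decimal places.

About 11.91 million are unemployed.

Labor force = 0.6867 × 196.56 = 134.98 million.
Unemployed = 0.0882 × 134.98 ≈ 11.91 million.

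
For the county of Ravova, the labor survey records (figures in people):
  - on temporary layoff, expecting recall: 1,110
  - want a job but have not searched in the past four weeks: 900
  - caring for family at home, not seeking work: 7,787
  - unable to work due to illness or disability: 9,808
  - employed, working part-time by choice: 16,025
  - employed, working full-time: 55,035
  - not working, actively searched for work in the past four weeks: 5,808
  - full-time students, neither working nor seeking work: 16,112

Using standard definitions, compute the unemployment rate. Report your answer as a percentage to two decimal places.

Employed = 16,025 + 55,035 = 71,060.
Unemployed = 1,110 + 5,808 = 6,918 (jobless and actively searching, or on temporary layoff).
Labor force = 71,060 + 6,918 = 77,978.
Unemployment rate = 6,918 / 77,978 = 8.87%.

Unemployment rate ≈ 8.87%.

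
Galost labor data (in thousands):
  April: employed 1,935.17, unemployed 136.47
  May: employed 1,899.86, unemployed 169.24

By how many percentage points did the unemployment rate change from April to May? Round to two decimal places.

The unemployment rate changed by +1.59 percentage points.

April: labor force = 1,935.17 + 136.47 = 2,071.64; u = 136.47/2,071.64 = 6.59%.
May: labor force = 1,899.86 + 169.24 = 2,069.10; u = 169.24/2,069.10 = 8.18%.
Change = 8.18% − 6.59% = +1.59 pp.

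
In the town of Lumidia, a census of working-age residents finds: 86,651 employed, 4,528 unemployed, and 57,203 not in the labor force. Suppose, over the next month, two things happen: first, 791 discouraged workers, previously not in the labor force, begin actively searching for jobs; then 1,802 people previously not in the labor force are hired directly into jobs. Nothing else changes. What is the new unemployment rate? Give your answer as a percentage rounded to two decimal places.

New unemployment rate ≈ 5.67%.

Initially, labor force = 86,651 + 4,528 = 91,179, so u = 4,528/91,179 = 4.97%.
After the first change, unemployed and labor force both rise by 791 → E = 86,651, U = 5,319, labor force = 91,970.
After the second change, employed and labor force both rise by 1,802; unemployed unchanged → E = 88,453, U = 5,319, labor force = 93,772.
New unemployment rate = 5,319 / 93,772 = 5.67%.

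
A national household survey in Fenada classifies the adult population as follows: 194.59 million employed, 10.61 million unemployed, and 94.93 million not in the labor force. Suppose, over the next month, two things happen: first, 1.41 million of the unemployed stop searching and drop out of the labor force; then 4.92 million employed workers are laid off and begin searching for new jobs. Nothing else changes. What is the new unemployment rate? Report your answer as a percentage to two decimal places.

New unemployment rate ≈ 6.93%.

Initially, labor force = 194.59 + 10.61 = 205.20 million, so u = 10.61/205.20 = 5.17%.
After the first change, unemployed and labor force both fall by 1.41 → E = 194.59, U = 9.20, labor force = 203.79 million.
After the second change, employed falls and unemployed rises by 4.92; labor force unchanged → E = 189.67, U = 14.12, labor force = 203.79 million.
New unemployment rate = 14.12 / 203.79 = 6.93%.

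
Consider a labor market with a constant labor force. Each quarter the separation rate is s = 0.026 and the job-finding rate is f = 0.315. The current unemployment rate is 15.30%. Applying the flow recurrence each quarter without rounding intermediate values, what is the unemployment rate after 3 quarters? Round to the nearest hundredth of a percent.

With a fixed labor force, u_{t+1} = u_t + s·(1−u_t) − f·u_t = u_t·(1−s−f) + s.
Here 1−s−f = 0.659 and s = 0.026.
u_1 = 0.153000 × 0.659 + 0.026 = 0.126827.
u_2 = 0.126827 × 0.659 + 0.026 = 0.109579.
u_3 = 0.109579 × 0.659 + 0.026 = 0.098213.

Unemployment rate after three quarters ≈ 9.82%.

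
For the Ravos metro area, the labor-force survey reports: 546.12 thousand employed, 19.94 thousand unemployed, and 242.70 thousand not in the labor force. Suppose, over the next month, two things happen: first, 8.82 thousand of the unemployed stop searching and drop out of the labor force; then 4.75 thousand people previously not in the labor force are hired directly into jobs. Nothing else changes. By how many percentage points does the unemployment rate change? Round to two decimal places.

Initially, labor force = 546.12 + 19.94 = 566.06 thousand, so u = 19.94/566.06 = 3.52%.
After the first change, unemployed and labor force both fall by 8.82 → E = 546.12, U = 11.12, labor force = 557.24 thousand.
After the second change, employed and labor force both rise by 4.75; unemployed unchanged → E = 550.87, U = 11.12, labor force = 561.99 thousand.
New unemployment rate = 11.12 / 561.99 = 1.98%.
Change = 1.98% − 3.52% = −1.54 percentage points.

The unemployment rate changes by −1.54 percentage points.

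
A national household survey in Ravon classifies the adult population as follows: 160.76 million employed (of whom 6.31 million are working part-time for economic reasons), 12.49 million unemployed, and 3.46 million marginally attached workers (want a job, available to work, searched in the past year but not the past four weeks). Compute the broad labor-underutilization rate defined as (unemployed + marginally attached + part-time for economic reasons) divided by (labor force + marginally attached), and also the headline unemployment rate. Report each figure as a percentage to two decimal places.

Broad underutilization rate ≈ 12.60%; headline unemployment rate ≈ 7.21%.

Labor force = 160.76 + 12.49 = 173.25 million.
Numerator = 12.49 + 3.46 + 6.31 = 22.26 million.
Denominator = 173.25 + 3.46 = 176.71 million.
Broad rate = 22.26 / 176.71 = 12.60%.
Headline unemployment rate = 12.49 / 173.25 = 7.21%.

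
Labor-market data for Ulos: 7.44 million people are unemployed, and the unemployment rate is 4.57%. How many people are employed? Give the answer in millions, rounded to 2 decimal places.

About 155.36 million are employed.

Labor force = U / u = 7.44 / 0.0457 ≈ 162.80 million.
Employed = labor force − unemployed = 162.80 − 7.44 = 155.36 million.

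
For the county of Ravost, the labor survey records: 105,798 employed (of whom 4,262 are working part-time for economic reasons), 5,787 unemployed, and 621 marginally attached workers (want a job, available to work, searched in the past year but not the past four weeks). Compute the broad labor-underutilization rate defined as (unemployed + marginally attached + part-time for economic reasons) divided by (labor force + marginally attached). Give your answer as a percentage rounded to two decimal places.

Labor force = 105,798 + 5,787 = 111,585.
Numerator = 5,787 + 621 + 4,262 = 10,670.
Denominator = 111,585 + 621 = 112,206.
Broad rate = 10,670 / 112,206 = 9.51%.

Broad underutilization rate ≈ 9.51%.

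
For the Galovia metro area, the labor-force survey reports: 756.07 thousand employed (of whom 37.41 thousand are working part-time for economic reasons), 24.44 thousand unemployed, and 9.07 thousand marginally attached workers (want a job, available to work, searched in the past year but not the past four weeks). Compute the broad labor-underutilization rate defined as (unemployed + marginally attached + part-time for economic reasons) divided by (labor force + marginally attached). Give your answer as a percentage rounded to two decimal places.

Labor force = 756.07 + 24.44 = 780.51 thousand.
Numerator = 24.44 + 9.07 + 37.41 = 70.92 thousand.
Denominator = 780.51 + 9.07 = 789.58 thousand.
Broad rate = 70.92 / 789.58 = 8.98%.

Broad underutilization rate ≈ 8.98%.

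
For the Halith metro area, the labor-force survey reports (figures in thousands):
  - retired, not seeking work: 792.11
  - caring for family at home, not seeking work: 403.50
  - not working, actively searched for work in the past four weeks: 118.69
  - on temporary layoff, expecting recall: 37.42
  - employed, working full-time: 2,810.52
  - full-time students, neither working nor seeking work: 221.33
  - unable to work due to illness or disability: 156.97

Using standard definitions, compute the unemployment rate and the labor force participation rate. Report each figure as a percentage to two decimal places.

Unemployment rate ≈ 5.26%; labor force participation rate ≈ 65.34%.

Employed = 2,810.52 thousand.
Unemployed = 118.69 + 37.42 = 156.11 thousand (jobless and actively searching, or on temporary layoff).
Labor force = 2,810.52 + 156.11 = 2,966.63 thousand.
Not in labor force = 792.11 + 403.50 + 221.33 + 156.97 = 1,573.91 thousand (those not working and not actively searching are outside the labor force).
Civilian working-age population = 2,966.63 + 1,573.91 = 4,540.54 thousand.
Unemployment rate = 156.11 / 2,966.63 = 5.26%.
Labor force participation rate = 2,966.63 / 4,540.54 = 65.34%.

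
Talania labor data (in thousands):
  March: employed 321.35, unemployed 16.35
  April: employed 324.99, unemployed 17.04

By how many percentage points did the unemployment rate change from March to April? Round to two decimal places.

The unemployment rate changed by +0.14 percentage points.

March: labor force = 321.35 + 16.35 = 337.70; u = 16.35/337.70 = 4.84%.
April: labor force = 324.99 + 17.04 = 342.03; u = 17.04/342.03 = 4.98%.
Change = 4.98% − 4.84% = +0.14 pp.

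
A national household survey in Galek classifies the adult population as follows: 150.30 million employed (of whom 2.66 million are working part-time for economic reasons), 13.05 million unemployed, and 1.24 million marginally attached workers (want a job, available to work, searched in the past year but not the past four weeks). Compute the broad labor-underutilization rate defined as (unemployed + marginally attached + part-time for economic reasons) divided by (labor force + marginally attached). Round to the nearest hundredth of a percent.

Labor force = 150.30 + 13.05 = 163.35 million.
Numerator = 13.05 + 1.24 + 2.66 = 16.95 million.
Denominator = 163.35 + 1.24 = 164.59 million.
Broad rate = 16.95 / 164.59 = 10.30%.

Broad underutilization rate ≈ 10.30%.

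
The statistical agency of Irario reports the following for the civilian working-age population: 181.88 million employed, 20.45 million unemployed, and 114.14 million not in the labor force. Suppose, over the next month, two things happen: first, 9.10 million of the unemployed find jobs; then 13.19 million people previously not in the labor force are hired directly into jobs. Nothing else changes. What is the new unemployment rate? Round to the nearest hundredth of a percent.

Initially, labor force = 181.88 + 20.45 = 202.33 million, so u = 20.45/202.33 = 10.11%.
After the first change, unemployed falls and employed rises by 9.10; labor force unchanged → E = 190.98, U = 11.35, labor force = 202.33 million.
After the second change, employed and labor force both rise by 13.19; unemployed unchanged → E = 204.17, U = 11.35, labor force = 215.52 million.
New unemployment rate = 11.35 / 215.52 = 5.27%.

New unemployment rate ≈ 5.27%.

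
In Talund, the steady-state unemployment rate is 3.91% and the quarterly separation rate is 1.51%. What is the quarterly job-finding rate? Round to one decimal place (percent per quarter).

From u* = s/(s+f): f = s·(1−u)/u.
f = 1.51 × (1 − 0.0391) / 0.0391 = 1.4510 / 0.0391 ≈ 37.1% per quarter.

Job-finding rate ≈ 37.1% per quarter.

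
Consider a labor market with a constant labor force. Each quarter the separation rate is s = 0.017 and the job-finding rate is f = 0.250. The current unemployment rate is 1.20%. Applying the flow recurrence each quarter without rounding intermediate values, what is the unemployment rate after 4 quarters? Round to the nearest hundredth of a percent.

With a fixed labor force, u_{t+1} = u_t + s·(1−u_t) − f·u_t = u_t·(1−s−f) + s.
Here 1−s−f = 0.733 and s = 0.017.
u_1 = 0.012000 × 0.733 + 0.017 = 0.025796.
u_2 = 0.025796 × 0.733 + 0.017 = 0.035908.
u_3 = 0.035908 × 0.733 + 0.017 = 0.043321.
u_4 = 0.043321 × 0.733 + 0.017 = 0.048754.

Unemployment rate after four quarters ≈ 4.88%.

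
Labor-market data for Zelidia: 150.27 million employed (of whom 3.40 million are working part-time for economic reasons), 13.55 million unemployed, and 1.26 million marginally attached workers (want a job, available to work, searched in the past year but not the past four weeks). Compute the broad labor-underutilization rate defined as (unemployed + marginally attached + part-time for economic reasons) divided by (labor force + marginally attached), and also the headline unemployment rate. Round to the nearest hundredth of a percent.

Broad underutilization rate ≈ 11.03%; headline unemployment rate ≈ 8.27%.

Labor force = 150.27 + 13.55 = 163.82 million.
Numerator = 13.55 + 1.26 + 3.40 = 18.21 million.
Denominator = 163.82 + 1.26 = 165.08 million.
Broad rate = 18.21 / 165.08 = 11.03%.
Headline unemployment rate = 13.55 / 163.82 = 8.27%.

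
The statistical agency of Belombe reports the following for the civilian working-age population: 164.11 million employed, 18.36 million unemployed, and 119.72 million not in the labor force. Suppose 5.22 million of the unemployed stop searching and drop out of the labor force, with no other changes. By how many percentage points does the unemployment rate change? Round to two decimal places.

Initially, labor force = 164.11 + 18.36 = 182.47 million, so u = 18.36/182.47 = 10.06%.
After the change, unemployed and labor force both fall by 5.22 → E = 164.11, U = 13.14, labor force = 177.25 million.
New unemployment rate = 13.14 / 177.25 = 7.41%.
Change = 7.41% − 10.06% = −2.65 percentage points.

The unemployment rate changes by −2.65 percentage points.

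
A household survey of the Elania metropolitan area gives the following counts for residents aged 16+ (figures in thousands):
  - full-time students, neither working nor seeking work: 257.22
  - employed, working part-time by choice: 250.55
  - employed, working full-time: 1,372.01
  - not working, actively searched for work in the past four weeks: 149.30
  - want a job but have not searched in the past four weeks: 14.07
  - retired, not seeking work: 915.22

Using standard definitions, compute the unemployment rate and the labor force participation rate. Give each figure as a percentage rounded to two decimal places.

Unemployment rate ≈ 8.43%; labor force participation rate ≈ 59.89%.

Employed = 250.55 + 1,372.01 = 1,622.56 thousand.
Unemployed = 149.30 thousand.
Labor force = 1,622.56 + 149.30 = 1,771.86 thousand.
Not in labor force = 257.22 + 14.07 + 915.22 = 1,186.51 thousand (those not working and not actively searching are outside the labor force — including those who want a job but have given up searching).
Civilian working-age population = 1,771.86 + 1,186.51 = 2,958.37 thousand.
Unemployment rate = 149.30 / 1,771.86 = 8.43%.
Labor force participation rate = 1,771.86 / 2,958.37 = 59.89%.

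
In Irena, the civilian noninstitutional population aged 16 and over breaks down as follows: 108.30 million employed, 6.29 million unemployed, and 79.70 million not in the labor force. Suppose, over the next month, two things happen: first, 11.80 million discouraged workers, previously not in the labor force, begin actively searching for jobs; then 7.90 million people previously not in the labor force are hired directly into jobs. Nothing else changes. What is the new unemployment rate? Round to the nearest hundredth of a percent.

New unemployment rate ≈ 13.47%.

Initially, labor force = 108.30 + 6.29 = 114.59 million, so u = 6.29/114.59 = 5.49%.
After the first change, unemployed and labor force both rise by 11.80 → E = 108.30, U = 18.09, labor force = 126.39 million.
After the second change, employed and labor force both rise by 7.90; unemployed unchanged → E = 116.20, U = 18.09, labor force = 134.29 million.
New unemployment rate = 18.09 / 134.29 = 13.47%.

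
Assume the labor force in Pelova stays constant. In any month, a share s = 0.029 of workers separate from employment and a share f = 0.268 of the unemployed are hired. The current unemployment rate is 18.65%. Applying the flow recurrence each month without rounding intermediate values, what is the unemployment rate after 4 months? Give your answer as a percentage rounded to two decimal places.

Unemployment rate after four months ≈ 11.93%.

With a fixed labor force, u_{t+1} = u_t + s·(1−u_t) − f·u_t = u_t·(1−s−f) + s.
Here 1−s−f = 0.703 and s = 0.029.
u_1 = 0.186500 × 0.703 + 0.029 = 0.160109.
u_2 = 0.160109 × 0.703 + 0.029 = 0.141557.
u_3 = 0.141557 × 0.703 + 0.029 = 0.128515.
u_4 = 0.128515 × 0.703 + 0.029 = 0.119346.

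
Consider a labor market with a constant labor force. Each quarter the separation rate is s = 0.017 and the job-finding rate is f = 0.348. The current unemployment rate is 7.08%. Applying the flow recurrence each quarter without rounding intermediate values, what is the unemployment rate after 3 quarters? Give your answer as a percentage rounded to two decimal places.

Unemployment rate after three quarters ≈ 5.28%.

With a fixed labor force, u_{t+1} = u_t + s·(1−u_t) − f·u_t = u_t·(1−s−f) + s.
Here 1−s−f = 0.635 and s = 0.017.
u_1 = 0.070800 × 0.635 + 0.017 = 0.061958.
u_2 = 0.061958 × 0.635 + 0.017 = 0.056343.
u_3 = 0.056343 × 0.635 + 0.017 = 0.052778.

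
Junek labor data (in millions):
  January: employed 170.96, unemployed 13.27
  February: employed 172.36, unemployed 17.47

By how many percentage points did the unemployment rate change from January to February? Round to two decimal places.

The unemployment rate changed by +2.00 percentage points.

January: labor force = 170.96 + 13.27 = 184.23; u = 13.27/184.23 = 7.20%.
February: labor force = 172.36 + 17.47 = 189.83; u = 17.47/189.83 = 9.20%.
Change = 9.20% − 7.20% = +2.00 pp.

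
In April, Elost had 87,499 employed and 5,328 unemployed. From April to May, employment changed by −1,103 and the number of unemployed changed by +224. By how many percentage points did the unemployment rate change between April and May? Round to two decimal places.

The unemployment rate changed by +0.30 percentage points.

April: labor force = 87,499 + 5,328 = 92,827; u = 5,328/92,827 = 5.74%.
May: labor force = 86,396 + 5,552 = 91,948; u = 5,552/91,948 = 6.04%.
Change = 6.04% − 5.74% = +0.30 pp.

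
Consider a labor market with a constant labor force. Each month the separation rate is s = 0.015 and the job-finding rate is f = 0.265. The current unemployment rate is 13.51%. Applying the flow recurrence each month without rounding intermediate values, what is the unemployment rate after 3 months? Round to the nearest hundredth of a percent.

With a fixed labor force, u_{t+1} = u_t + s·(1−u_t) − f·u_t = u_t·(1−s−f) + s.
Here 1−s−f = 0.720 and s = 0.015.
u_1 = 0.135100 × 0.720 + 0.015 = 0.112272.
u_2 = 0.112272 × 0.720 + 0.015 = 0.095836.
u_3 = 0.095836 × 0.720 + 0.015 = 0.084002.

Unemployment rate after three months ≈ 8.40%.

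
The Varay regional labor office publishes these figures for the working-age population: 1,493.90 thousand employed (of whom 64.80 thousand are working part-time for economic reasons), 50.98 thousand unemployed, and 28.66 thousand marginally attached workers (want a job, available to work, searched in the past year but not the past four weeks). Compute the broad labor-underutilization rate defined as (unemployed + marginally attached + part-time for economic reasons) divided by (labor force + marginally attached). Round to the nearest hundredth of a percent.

Broad underutilization rate ≈ 9.18%.

Labor force = 1,493.90 + 50.98 = 1,544.88 thousand.
Numerator = 50.98 + 28.66 + 64.80 = 144.44 thousand.
Denominator = 1,544.88 + 28.66 = 1,573.54 thousand.
Broad rate = 144.44 / 1,573.54 = 9.18%.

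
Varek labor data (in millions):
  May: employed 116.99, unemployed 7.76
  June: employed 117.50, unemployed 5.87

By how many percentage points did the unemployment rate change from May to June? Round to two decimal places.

May: labor force = 116.99 + 7.76 = 124.75; u = 7.76/124.75 = 6.22%.
June: labor force = 117.50 + 5.87 = 123.37; u = 5.87/123.37 = 4.76%.
Change = 4.76% − 6.22% = −1.46 pp.

The unemployment rate changed by −1.46 percentage points.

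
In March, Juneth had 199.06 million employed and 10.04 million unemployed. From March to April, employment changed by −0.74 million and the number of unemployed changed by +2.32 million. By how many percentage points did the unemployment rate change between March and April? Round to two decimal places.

March: labor force = 199.06 + 10.04 = 209.10; u = 10.04/209.10 = 4.80%.
April: labor force = 198.32 + 12.36 = 210.68; u = 12.36/210.68 = 5.87%.
Change = 5.87% − 4.80% = +1.07 pp.

The unemployment rate changed by +1.07 percentage points.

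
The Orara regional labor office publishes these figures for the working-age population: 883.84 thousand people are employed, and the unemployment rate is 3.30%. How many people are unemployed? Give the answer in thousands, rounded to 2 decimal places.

Let U be the number unemployed. The labor force is E + U, and U/(E+U) = 0.0330.
So U = 0.0330 × 883.84 / (1 − 0.0330) = 29.1667 / 0.9670 ≈ 30.16 thousand.

About 30.16 thousand are unemployed.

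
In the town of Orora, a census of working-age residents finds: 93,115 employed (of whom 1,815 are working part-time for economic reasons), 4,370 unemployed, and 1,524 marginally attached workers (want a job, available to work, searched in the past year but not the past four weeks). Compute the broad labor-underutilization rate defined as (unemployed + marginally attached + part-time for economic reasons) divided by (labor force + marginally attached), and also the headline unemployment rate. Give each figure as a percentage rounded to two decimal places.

Labor force = 93,115 + 4,370 = 97,485.
Numerator = 4,370 + 1,524 + 1,815 = 7,709.
Denominator = 97,485 + 1,524 = 99,009.
Broad rate = 7,709 / 99,009 = 7.79%.
Headline unemployment rate = 4,370 / 97,485 = 4.48%.

Broad underutilization rate ≈ 7.79%; headline unemployment rate ≈ 4.48%.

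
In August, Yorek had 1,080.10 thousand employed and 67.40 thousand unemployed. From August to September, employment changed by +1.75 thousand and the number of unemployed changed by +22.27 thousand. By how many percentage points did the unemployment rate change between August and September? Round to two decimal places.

The unemployment rate changed by +1.78 percentage points.

August: labor force = 1,080.10 + 67.40 = 1,147.50; u = 67.40/1,147.50 = 5.87%.
September: labor force = 1,081.85 + 89.67 = 1,171.52; u = 89.67/1,171.52 = 7.65%.
Change = 7.65% − 5.87% = +1.78 pp.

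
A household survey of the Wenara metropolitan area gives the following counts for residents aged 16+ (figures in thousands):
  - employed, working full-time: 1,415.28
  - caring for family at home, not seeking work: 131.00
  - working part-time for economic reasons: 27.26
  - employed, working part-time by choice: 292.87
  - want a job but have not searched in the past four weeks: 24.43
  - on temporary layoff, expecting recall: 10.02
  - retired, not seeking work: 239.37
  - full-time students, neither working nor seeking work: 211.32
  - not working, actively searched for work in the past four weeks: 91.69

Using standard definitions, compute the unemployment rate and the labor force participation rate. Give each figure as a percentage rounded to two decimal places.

Unemployment rate ≈ 5.54%; labor force participation rate ≈ 75.19%.

Employed = 1,415.28 + 27.26 + 292.87 = 1,735.41 thousand (anyone who worked, including part-time for economic reasons, counts as employed).
Unemployed = 10.02 + 91.69 = 101.71 thousand (jobless and actively searching, or on temporary layoff).
Labor force = 1,735.41 + 101.71 = 1,837.12 thousand.
Not in labor force = 131.00 + 24.43 + 239.37 + 211.32 = 606.12 thousand (those not working and not actively searching are outside the labor force — including those who want a job but have given up searching).
Civilian working-age population = 1,837.12 + 606.12 = 2,443.24 thousand.
Unemployment rate = 101.71 / 1,837.12 = 5.54%.
Labor force participation rate = 1,837.12 / 2,443.24 = 75.19%.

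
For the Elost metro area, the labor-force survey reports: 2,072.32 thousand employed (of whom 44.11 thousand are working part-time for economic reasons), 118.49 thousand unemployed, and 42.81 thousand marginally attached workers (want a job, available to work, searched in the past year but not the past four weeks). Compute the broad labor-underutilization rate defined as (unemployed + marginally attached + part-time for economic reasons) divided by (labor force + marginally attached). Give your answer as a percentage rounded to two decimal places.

Labor force = 2,072.32 + 118.49 = 2,190.81 thousand.
Numerator = 118.49 + 42.81 + 44.11 = 205.41 thousand.
Denominator = 2,190.81 + 42.81 = 2,233.62 thousand.
Broad rate = 205.41 / 2,233.62 = 9.20%.

Broad underutilization rate ≈ 9.20%.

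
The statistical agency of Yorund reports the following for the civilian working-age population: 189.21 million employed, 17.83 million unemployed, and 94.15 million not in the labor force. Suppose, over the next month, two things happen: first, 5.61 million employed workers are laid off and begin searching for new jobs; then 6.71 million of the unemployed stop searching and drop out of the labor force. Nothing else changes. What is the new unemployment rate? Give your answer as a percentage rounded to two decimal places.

Initially, labor force = 189.21 + 17.83 = 207.04 million, so u = 17.83/207.04 = 8.61%.
After the first change, employed falls and unemployed rises by 5.61; labor force unchanged → E = 183.60, U = 23.44, labor force = 207.04 million.
After the second change, unemployed and labor force both fall by 6.71 → E = 183.60, U = 16.73, labor force = 200.33 million.
New unemployment rate = 16.73 / 200.33 = 8.35%.

New unemployment rate ≈ 8.35%.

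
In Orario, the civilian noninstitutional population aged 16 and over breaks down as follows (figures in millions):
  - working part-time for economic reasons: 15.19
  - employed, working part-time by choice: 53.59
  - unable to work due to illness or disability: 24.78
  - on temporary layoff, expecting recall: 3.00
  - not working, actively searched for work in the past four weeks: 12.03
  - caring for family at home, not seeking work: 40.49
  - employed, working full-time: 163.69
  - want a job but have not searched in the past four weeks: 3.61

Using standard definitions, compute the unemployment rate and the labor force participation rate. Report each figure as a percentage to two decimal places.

Employed = 15.19 + 53.59 + 163.69 = 232.47 million (anyone who worked, including part-time for economic reasons, counts as employed).
Unemployed = 3.00 + 12.03 = 15.03 million (jobless and actively searching, or on temporary layoff).
Labor force = 232.47 + 15.03 = 247.50 million.
Not in labor force = 24.78 + 40.49 + 3.61 = 68.88 million (those not working and not actively searching are outside the labor force — including those who want a job but have given up searching).
Civilian working-age population = 247.50 + 68.88 = 316.38 million.
Unemployment rate = 15.03 / 247.50 = 6.07%.
Labor force participation rate = 247.50 / 316.38 = 78.23%.

Unemployment rate ≈ 6.07%; labor force participation rate ≈ 78.23%.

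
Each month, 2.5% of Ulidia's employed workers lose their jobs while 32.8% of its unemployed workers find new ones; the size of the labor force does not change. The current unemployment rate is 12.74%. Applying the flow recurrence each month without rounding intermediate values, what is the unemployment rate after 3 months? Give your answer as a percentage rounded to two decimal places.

Unemployment rate after three months ≈ 8.61%.

With a fixed labor force, u_{t+1} = u_t + s·(1−u_t) − f·u_t = u_t·(1−s−f) + s.
Here 1−s−f = 0.647 and s = 0.025.
u_1 = 0.127400 × 0.647 + 0.025 = 0.107428.
u_2 = 0.107428 × 0.647 + 0.025 = 0.094506.
u_3 = 0.094506 × 0.647 + 0.025 = 0.086145.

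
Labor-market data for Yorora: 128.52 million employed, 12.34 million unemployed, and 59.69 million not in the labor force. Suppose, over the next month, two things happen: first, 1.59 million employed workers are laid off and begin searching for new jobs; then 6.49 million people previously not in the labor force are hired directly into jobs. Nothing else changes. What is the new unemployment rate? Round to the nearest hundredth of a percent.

New unemployment rate ≈ 9.45%.

Initially, labor force = 128.52 + 12.34 = 140.86 million, so u = 12.34/140.86 = 8.76%.
After the first change, employed falls and unemployed rises by 1.59; labor force unchanged → E = 126.93, U = 13.93, labor force = 140.86 million.
After the second change, employed and labor force both rise by 6.49; unemployed unchanged → E = 133.42, U = 13.93, labor force = 147.35 million.
New unemployment rate = 13.93 / 147.35 = 9.45%.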